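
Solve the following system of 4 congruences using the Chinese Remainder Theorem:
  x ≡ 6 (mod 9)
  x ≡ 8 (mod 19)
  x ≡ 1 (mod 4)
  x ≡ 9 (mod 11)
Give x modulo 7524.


Product of moduli M = 9 · 19 · 4 · 11 = 7524.
Merge one congruence at a time:
  Start: x ≡ 6 (mod 9).
  Combine with x ≡ 8 (mod 19); new modulus lcm = 171.
    Write x = 6 + 9·t and substitute into x ≡ 8 (mod 19): 9·t ≡ 8 − 6 = 2 (mod 19).
    The inverse of 9 mod 19 is 17 (since 9·17 = 153 = 8·19 + 1), so t ≡ 17·2 = 34 ≡ 15 (mod 19).
    Then x = 6 + 9·15 = 141, valid modulo lcm(9, 19) = 171: x ≡ 141 (mod 171).
  Combine with x ≡ 1 (mod 4); new modulus lcm = 684.
    Write x = 141 + 171·t and substitute into x ≡ 1 (mod 4): 171·t ≡ 1 − 141 = -140 (mod 4).
    Reduce coefficients mod 4: 3·t ≡ 0 (mod 4).
    The inverse of 3 mod 4 is 3 (since 3·3 = 9 = 2·4 + 1), so t ≡ 3·0 = 0 ≡ 0 (mod 4).
    Then x = 141 + 171·0 = 141, valid modulo lcm(171, 4) = 684: x ≡ 141 (mod 684).
  Combine with x ≡ 9 (mod 11); new modulus lcm = 7524.
    Write x = 141 + 684·t and substitute into x ≡ 9 (mod 11): 684·t ≡ 9 − 141 = -132 (mod 11).
    Reduce coefficients mod 11: 2·t ≡ 0 (mod 11).
    The inverse of 2 mod 11 is 6 (since 2·6 = 12 = 1·11 + 1), so t ≡ 6·0 = 0 ≡ 0 (mod 11).
    Then x = 141 + 684·0 = 141, valid modulo lcm(684, 11) = 7524: x ≡ 141 (mod 7524).
Verify against each original: 141 mod 9 = 6, 141 mod 19 = 8, 141 mod 4 = 1, 141 mod 11 = 9.

x ≡ 141 (mod 7524).


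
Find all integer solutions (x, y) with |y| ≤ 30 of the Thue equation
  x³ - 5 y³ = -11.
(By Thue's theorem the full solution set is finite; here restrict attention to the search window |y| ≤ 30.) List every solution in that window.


The equation is x³ - 5y³ = -11. For fixed y, x³ = 5·y³ − 11, so a solution requires the RHS to be a perfect cube.
Strategy: iterate y from -30 to 30, compute RHS = 5·y³ − 11, and check whether it is a (positive or negative) perfect cube.
Check small values of y:
  y = 0: RHS = -11 is not a perfect cube.
  y = 1: RHS = -6 is not a perfect cube.
  y = -1: RHS = -16 is not a perfect cube.
  y = 2: RHS = 29 is not a perfect cube.
  y = -2: RHS = -51 is not a perfect cube.
  y = 3: RHS = 124 is not a perfect cube.
  y = -3: RHS = -146 is not a perfect cube.
Continuing the search up to |y| = 30 finds no solutions either.
No (x, y) in the scanned range satisfies the equation.

No integer solutions with |y| ≤ 30.


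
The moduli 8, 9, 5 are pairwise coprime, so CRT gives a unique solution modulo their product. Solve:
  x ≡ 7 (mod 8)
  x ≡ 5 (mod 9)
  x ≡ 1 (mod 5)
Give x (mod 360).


Moduli 8, 9, 5 are pairwise coprime; by CRT there is a unique solution modulo M = 8 · 9 · 5 = 360.
Solve pairwise, accumulating the modulus:
  Start with x ≡ 7 (mod 8).
  Combine with x ≡ 5 (mod 9): since gcd(8, 9) = 1, we get a unique residue mod 72.
    Write x = 7 + 8·t and substitute into x ≡ 5 (mod 9): 8·t ≡ 5 − 7 = -2 (mod 9).
    Reduce coefficients mod 9: 8·t ≡ 7 (mod 9).
    The inverse of 8 mod 9 is 8 (since 8·8 = 64 = 7·9 + 1), so t ≡ 8·7 = 56 ≡ 2 (mod 9).
    Then x = 7 + 8·2 = 23, valid modulo lcm(8, 9) = 72: x ≡ 23 (mod 72).
  Combine with x ≡ 1 (mod 5): since gcd(72, 5) = 1, we get a unique residue mod 360.
    Write x = 23 + 72·t and substitute into x ≡ 1 (mod 5): 72·t ≡ 1 − 23 = -22 (mod 5).
    Reduce coefficients mod 5: 2·t ≡ 3 (mod 5).
    The inverse of 2 mod 5 is 3 (since 2·3 = 6 = 1·5 + 1), so t ≡ 3·3 = 9 ≡ 4 (mod 5).
    Then x = 23 + 72·4 = 311, valid modulo lcm(72, 5) = 360: x ≡ 311 (mod 360).
Verify: 311 mod 8 = 7 ✓, 311 mod 9 = 5 ✓, 311 mod 5 = 1 ✓.

x ≡ 311 (mod 360).


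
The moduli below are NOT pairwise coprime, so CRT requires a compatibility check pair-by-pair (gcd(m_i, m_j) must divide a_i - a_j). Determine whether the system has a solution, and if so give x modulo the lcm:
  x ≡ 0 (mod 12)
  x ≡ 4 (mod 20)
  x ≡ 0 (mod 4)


Moduli 12, 20, 4 are not pairwise coprime, so CRT works modulo lcm(m_i) when all pairwise compatibility conditions hold.
Pairwise compatibility: gcd(m_i, m_j) must divide a_i - a_j for every pair.
Merge one congruence at a time:
  Start: x ≡ 0 (mod 12).
  Combine with x ≡ 4 (mod 20): gcd(12, 20) = 4; 4 - 0 = 4, which IS divisible by 4, so compatible.
    Write x = 0 + 12·t and substitute into x ≡ 4 (mod 20): 12·t ≡ 4 − 0 = 4 (mod 20).
    Divide the congruence (and modulus) by g = 4: 3·t ≡ 1 (mod 5).
    The inverse of 3 mod 5 is 2 (since 3·2 = 6 = 1·5 + 1), so t ≡ 2·1 = 2 ≡ 2 (mod 5).
    Then x = 0 + 12·2 = 24, valid modulo lcm(12, 20) = 60: x ≡ 24 (mod 60).
  Combine with x ≡ 0 (mod 4): gcd(60, 4) = 4; 0 - 24 = -24, which IS divisible by 4, so compatible.
    Write x = 24 + 60·t and substitute into x ≡ 0 (mod 4): 60·t ≡ 0 − 24 = -24 (mod 4).
    Divide the congruence (and modulus) by g = 4: 15·t ≡ -6 (mod 1).
    Modulo 1 every t works; take t = 0.
    Then x = 24 + 60·0 = 24, valid modulo lcm(60, 4) = 60: x ≡ 24 (mod 60).
Verify: 24 mod 12 = 0, 24 mod 20 = 4, 24 mod 4 = 0.

x ≡ 24 (mod 60).


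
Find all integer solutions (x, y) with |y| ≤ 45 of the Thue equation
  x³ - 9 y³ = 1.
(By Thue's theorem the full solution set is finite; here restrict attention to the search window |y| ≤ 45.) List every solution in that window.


The equation is x³ - 9y³ = 1. For fixed y, x³ = 9·y³ + 1, so a solution requires the RHS to be a perfect cube.
Strategy: iterate y from -45 to 45, compute RHS = 9·y³ + 1, and check whether it is a (positive or negative) perfect cube.
Check small values of y:
  y = 0: RHS = 1 = (1)³ ⇒ x = 1 works.
  y = 1: RHS = 10 is not a perfect cube.
  y = -1: RHS = -8 = (-2)³ ⇒ x = -2 works.
  y = 2: RHS = 73 is not a perfect cube.
  y = -2: RHS = -71 is not a perfect cube.
  y = 3: RHS = 244 is not a perfect cube.
  y = -3: RHS = -242 is not a perfect cube.
Continuing the search up to |y| = 45 finds no further solutions beyond those listed.
Collected solutions: (1, 0), (-2, -1).

Solutions (with |y| ≤ 45): (1, 0), (-2, -1).


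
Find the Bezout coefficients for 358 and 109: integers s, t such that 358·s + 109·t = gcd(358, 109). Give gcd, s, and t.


Euclidean algorithm on (358, 109) — divide until remainder is 0:
  358 = 3 · 109 + 31
  109 = 3 · 31 + 16
  31 = 1 · 16 + 15
  16 = 1 · 15 + 1
  15 = 15 · 1 + 0
gcd(358, 109) = 1.
Track Bezout coefficients alongside the remainders: start with r₀ = 358 = a·1 + b·0 (s = 1, t = 0) and r₁ = 109 = a·0 + b·1 (s = 0, t = 1); each new remainder r_{k+1} = r_{k-1} − q_k·r_k inherits s_{k+1} = s_{k-1} − q_k·s_k, t_{k+1} = t_{k-1} − q_k·t_k, so r_k = a·s_k + b·t_k at every step:
  q = 3: r = 31, s = 1 − 3·0 = 1, t = 0 − 3·1 = -3  (check: 358·1 + 109·(-3) = 31)
  q = 3: r = 16, s = 0 − 3·1 = -3, t = 1 − 3·(-3) = 10  (check: 358·(-3) + 109·10 = 16)
  q = 1: r = 15, s = 1 − 1·(-3) = 4, t = -3 − 1·10 = -13  (check: 358·4 + 109·(-13) = 15)
  q = 1: r = 1, s = -3 − 1·4 = -7, t = 10 − 1·(-13) = 23  (check: 358·(-7) + 109·23 = 1)
The row with r = 1 (the gcd) gives the Bezout coefficients s = -7, t = 23.
Result: 358 · (-7) + 109 · (23) = 1.

gcd(358, 109) = 1; s = -7, t = 23 (check: 358·(-7) + 109·23 = 1).


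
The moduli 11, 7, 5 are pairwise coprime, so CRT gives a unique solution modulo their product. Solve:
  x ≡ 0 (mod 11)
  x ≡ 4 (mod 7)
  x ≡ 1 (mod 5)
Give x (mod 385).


Moduli 11, 7, 5 are pairwise coprime; by CRT there is a unique solution modulo M = 11 · 7 · 5 = 385.
Solve pairwise, accumulating the modulus:
  Start with x ≡ 0 (mod 11).
  Combine with x ≡ 4 (mod 7): since gcd(11, 7) = 1, we get a unique residue mod 77.
    Write x = 0 + 11·t and substitute into x ≡ 4 (mod 7): 11·t ≡ 4 − 0 = 4 (mod 7).
    Reduce coefficients mod 7: 4·t ≡ 4 (mod 7).
    The inverse of 4 mod 7 is 2 (since 4·2 = 8 = 1·7 + 1), so t ≡ 2·4 = 8 ≡ 1 (mod 7).
    Then x = 0 + 11·1 = 11, valid modulo lcm(11, 7) = 77: x ≡ 11 (mod 77).
  Combine with x ≡ 1 (mod 5): since gcd(77, 5) = 1, we get a unique residue mod 385.
    Write x = 11 + 77·t and substitute into x ≡ 1 (mod 5): 77·t ≡ 1 − 11 = -10 (mod 5).
    Reduce coefficients mod 5: 2·t ≡ 0 (mod 5).
    The inverse of 2 mod 5 is 3 (since 2·3 = 6 = 1·5 + 1), so t ≡ 3·0 = 0 ≡ 0 (mod 5).
    Then x = 11 + 77·0 = 11, valid modulo lcm(77, 5) = 385: x ≡ 11 (mod 385).
Verify: 11 mod 11 = 0 ✓, 11 mod 7 = 4 ✓, 11 mod 5 = 1 ✓.

x ≡ 11 (mod 385).


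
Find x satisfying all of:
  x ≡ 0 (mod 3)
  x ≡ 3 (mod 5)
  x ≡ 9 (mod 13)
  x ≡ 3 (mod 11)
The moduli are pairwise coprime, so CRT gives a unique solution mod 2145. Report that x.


Product of moduli M = 3 · 5 · 13 · 11 = 2145.
Merge one congruence at a time:
  Start: x ≡ 0 (mod 3).
  Combine with x ≡ 3 (mod 5); new modulus lcm = 15.
    Write x = 0 + 3·t and substitute into x ≡ 3 (mod 5): 3·t ≡ 3 − 0 = 3 (mod 5).
    The inverse of 3 mod 5 is 2 (since 3·2 = 6 = 1·5 + 1), so t ≡ 2·3 = 6 ≡ 1 (mod 5).
    Then x = 0 + 3·1 = 3, valid modulo lcm(3, 5) = 15: x ≡ 3 (mod 15).
  Combine with x ≡ 9 (mod 13); new modulus lcm = 195.
    Write x = 3 + 15·t and substitute into x ≡ 9 (mod 13): 15·t ≡ 9 − 3 = 6 (mod 13).
    Reduce coefficients mod 13: 2·t ≡ 6 (mod 13).
    The inverse of 2 mod 13 is 7 (since 2·7 = 14 = 1·13 + 1), so t ≡ 7·6 = 42 ≡ 3 (mod 13).
    Then x = 3 + 15·3 = 48, valid modulo lcm(15, 13) = 195: x ≡ 48 (mod 195).
  Combine with x ≡ 3 (mod 11); new modulus lcm = 2145.
    Write x = 48 + 195·t and substitute into x ≡ 3 (mod 11): 195·t ≡ 3 − 48 = -45 (mod 11).
    Reduce coefficients mod 11: 8·t ≡ 10 (mod 11).
    The inverse of 8 mod 11 is 7 (since 8·7 = 56 = 5·11 + 1), so t ≡ 7·10 = 70 ≡ 4 (mod 11).
    Then x = 48 + 195·4 = 828, valid modulo lcm(195, 11) = 2145: x ≡ 828 (mod 2145).
Verify against each original: 828 mod 3 = 0, 828 mod 5 = 3, 828 mod 13 = 9, 828 mod 11 = 3.

x ≡ 828 (mod 2145).


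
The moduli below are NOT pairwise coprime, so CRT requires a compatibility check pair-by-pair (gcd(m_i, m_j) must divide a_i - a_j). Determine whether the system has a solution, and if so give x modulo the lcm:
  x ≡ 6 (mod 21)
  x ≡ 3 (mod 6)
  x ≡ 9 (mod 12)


Moduli 21, 6, 12 are not pairwise coprime, so CRT works modulo lcm(m_i) when all pairwise compatibility conditions hold.
Pairwise compatibility: gcd(m_i, m_j) must divide a_i - a_j for every pair.
Merge one congruence at a time:
  Start: x ≡ 6 (mod 21).
  Combine with x ≡ 3 (mod 6): gcd(21, 6) = 3; 3 - 6 = -3, which IS divisible by 3, so compatible.
    Write x = 6 + 21·t and substitute into x ≡ 3 (mod 6): 21·t ≡ 3 − 6 = -3 (mod 6).
    Divide the congruence (and modulus) by g = 3: 7·t ≡ -1 (mod 2).
    Reduce coefficients mod 2: 1·t ≡ 1 (mod 2).
    So t ≡ 1 (mod 2).
    Then x = 6 + 21·1 = 27, valid modulo lcm(21, 6) = 42: x ≡ 27 (mod 42).
  Combine with x ≡ 9 (mod 12): gcd(42, 12) = 6; 9 - 27 = -18, which IS divisible by 6, so compatible.
    Write x = 27 + 42·t and substitute into x ≡ 9 (mod 12): 42·t ≡ 9 − 27 = -18 (mod 12).
    Divide the congruence (and modulus) by g = 6: 7·t ≡ -3 (mod 2).
    Reduce coefficients mod 2: 1·t ≡ 1 (mod 2).
    So t ≡ 1 (mod 2).
    Then x = 27 + 42·1 = 69, valid modulo lcm(42, 12) = 84: x ≡ 69 (mod 84).
Verify: 69 mod 21 = 6, 69 mod 6 = 3, 69 mod 12 = 9.

x ≡ 69 (mod 84).


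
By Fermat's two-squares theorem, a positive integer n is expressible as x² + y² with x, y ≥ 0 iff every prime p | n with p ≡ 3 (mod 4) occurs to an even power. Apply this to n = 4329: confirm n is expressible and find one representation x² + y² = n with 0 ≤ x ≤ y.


Step 1: Factor n = 4329 = 3^2 · 13 · 37.
Step 2: Check the mod-4 condition on each prime factor: 3 ≡ 3 (mod 4), exponent 2 (must be even); 13 ≡ 1 (mod 4), exponent 1; 37 ≡ 1 (mod 4), exponent 1.
All primes ≡ 3 (mod 4) appear to even exponent (or don't appear), so by the two-squares theorem n IS expressible as a sum of two squares.
Step 3: Build a representation. Group n = k² · m with k = 3 and m = 13 · 37 = 481 (a product of primes ≡ 1 (mod 4)); a representation of m scales to one of n via (k·x)² + (k·y)² = k²(x² + y²). Each prime p ≡ 1 (mod 4) is itself a sum of two squares; find a² by testing p − a² for a perfect square:
  13: 13 − 1² = 12, 13 − 2² = 9 = 3² ⇒ 13 = 2² + 3².
  37: 37 − 1² = 36 = 6² ⇒ 37 = 1² + 6².
  Combine using the Brahmagupta–Fibonacci identity (a² + b²)(c² + d²) = (ac − bd)² + (ad + bc)² = (ac + bd)² + (ad − bc)²:
  13 · 37 = 481: from (2² + 3²)(1² + 6²), take (2·1 − 3·6, 2·6 + 3·1) = (2 − 18, 12 + 3) = (-16, 15); dropping signs (only squares matter) gives (16, 15); check 16² + 15² = 256 + 225 = 481 ✓.
  Scale by k = 3: (3·16, 3·15) = (48, 45).
Step 4: Order so x ≤ y and verify: 45² + 48² = 2025 + 2304 = 4329 = n. ✓

n = 4329 = 45² + 48² (one valid representation with x ≤ y).


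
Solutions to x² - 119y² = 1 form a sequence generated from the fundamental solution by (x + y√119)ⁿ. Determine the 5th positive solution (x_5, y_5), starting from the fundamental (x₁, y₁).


Step 1: Find the fundamental solution (x₁, y₁) of x² - 119y² = 1.
  Expand √119 as a continued fraction. a₀ = ⌊√119⌋ = 10; iterate m_{k+1} = d_k·a_k − m_k, d_{k+1} = (119 − m_{k+1}²)/d_k, a_{k+1} = ⌊(a₀ + m_{k+1})/d_{k+1}⌋ (starting m₀ = 0, d₀ = 1), with convergents p_k = a_k·p_{k-1} + p_{k-2}, q_k = a_k·q_{k-1} + q_{k-2} (p₋₁ = 1, q₋₁ = 0):
  k = 0: a₀ = 10; p₀/q₀ = 10/1; p₀² − 119·q₀² = 100 − 119 = -19.
  k = 1: m = 10, d = 19, a = ⌊(10 + 10)/19⌋ = 1; p/q = (1·10 + 1)/(1·1 + 0) = 11/1; p² − 119·q² = 121 − 119 = 2.
  k = 2: m = 9, d = 2, a = ⌊(10 + 9)/2⌋ = 9; p/q = (9·11 + 10)/(9·1 + 1) = 109/10; p² − 119·q² = 11881 − 11900 = -19.
  k = 3: m = 9, d = 19, a = ⌊(10 + 9)/19⌋ = 1; p/q = (1·109 + 11)/(1·10 + 1) = 120/11; p² − 119·q² = 14400 − 14399 = 1.
  The first convergent with p² − 119·q² = 1 gives the fundamental solution (x₁, y₁) = (120, 11).
Step 2: Apply the recurrence (x_{n+1}, y_{n+1}) = (x₁x_n + 119y₁y_n, x₁y_n + y₁x_n) repeatedly.
  From (x_1, y_1) = (120, 11): x_2 = 120·120 + 119·11·11 = 28799; y_2 = 120·11 + 11·120 = 2640.
  From (x_2, y_2) = (28799, 2640): x_3 = 120·28799 + 119·11·2640 = 6911640; y_3 = 120·2640 + 11·28799 = 633589.
  From (x_3, y_3) = (6911640, 633589): x_4 = 120·6911640 + 119·11·633589 = 1658764801; y_4 = 120·633589 + 11·6911640 = 152058720.
  From (x_4, y_4) = (1658764801, 152058720): x_5 = 120·1658764801 + 119·11·152058720 = 398096640600; y_5 = 120·152058720 + 11·1658764801 = 36493459211.
Step 3: Verify x_5² - 119·y_5² = 158480935257005568360000 - 158480935257005568359999 = 1 (should be 1). ✓

(x_1, y_1) = (120, 11); (x_5, y_5) = (398096640600, 36493459211).


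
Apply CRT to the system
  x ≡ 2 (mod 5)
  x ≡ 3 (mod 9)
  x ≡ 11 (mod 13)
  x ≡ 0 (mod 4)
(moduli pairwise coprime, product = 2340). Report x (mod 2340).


Product of moduli M = 5 · 9 · 13 · 4 = 2340.
Merge one congruence at a time:
  Start: x ≡ 2 (mod 5).
  Combine with x ≡ 3 (mod 9); new modulus lcm = 45.
    Write x = 2 + 5·t and substitute into x ≡ 3 (mod 9): 5·t ≡ 3 − 2 = 1 (mod 9).
    The inverse of 5 mod 9 is 2 (since 5·2 = 10 = 1·9 + 1), so t ≡ 2·1 = 2 ≡ 2 (mod 9).
    Then x = 2 + 5·2 = 12, valid modulo lcm(5, 9) = 45: x ≡ 12 (mod 45).
  Combine with x ≡ 11 (mod 13); new modulus lcm = 585.
    Write x = 12 + 45·t and substitute into x ≡ 11 (mod 13): 45·t ≡ 11 − 12 = -1 (mod 13).
    Reduce coefficients mod 13: 6·t ≡ 12 (mod 13).
    The inverse of 6 mod 13 is 11 (since 6·11 = 66 = 5·13 + 1), so t ≡ 11·12 = 132 ≡ 2 (mod 13).
    Then x = 12 + 45·2 = 102, valid modulo lcm(45, 13) = 585: x ≡ 102 (mod 585).
  Combine with x ≡ 0 (mod 4); new modulus lcm = 2340.
    Write x = 102 + 585·t and substitute into x ≡ 0 (mod 4): 585·t ≡ 0 − 102 = -102 (mod 4).
    Reduce coefficients mod 4: 1·t ≡ 2 (mod 4).
    So t ≡ 2 (mod 4).
    Then x = 102 + 585·2 = 1272, valid modulo lcm(585, 4) = 2340: x ≡ 1272 (mod 2340).
Verify against each original: 1272 mod 5 = 2, 1272 mod 9 = 3, 1272 mod 13 = 11, 1272 mod 4 = 0.

x ≡ 1272 (mod 2340).


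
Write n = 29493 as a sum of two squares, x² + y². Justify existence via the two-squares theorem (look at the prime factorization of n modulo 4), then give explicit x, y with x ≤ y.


Step 1: Factor n = 29493 = 3^2 · 29 · 113.
Step 2: Check the mod-4 condition on each prime factor: 3 ≡ 3 (mod 4), exponent 2 (must be even); 29 ≡ 1 (mod 4), exponent 1; 113 ≡ 1 (mod 4), exponent 1.
All primes ≡ 3 (mod 4) appear to even exponent (or don't appear), so by the two-squares theorem n IS expressible as a sum of two squares.
Step 3: Build a representation. Group n = k² · m with k = 3 and m = 29 · 113 = 3277 (a product of primes ≡ 1 (mod 4)); a representation of m scales to one of n via (k·x)² + (k·y)² = k²(x² + y²). Each prime p ≡ 1 (mod 4) is itself a sum of two squares; find a² by testing p − a² for a perfect square:
  29: 29 − 1² = 28, 29 − 2² = 25 = 5² ⇒ 29 = 2² + 5².
  113: 113 − 1² = 112, 113 − 2² = 109, 113 − 3² = 104, 113 − 4² = 97, 113 − 5² = 88, 113 − 6² = 77, 113 − 7² = 64 = 8² ⇒ 113 = 7² + 8².
  Combine using the Brahmagupta–Fibonacci identity (a² + b²)(c² + d²) = (ac − bd)² + (ad + bc)² = (ac + bd)² + (ad − bc)²:
  29 · 113 = 3277: from (2² + 5²)(7² + 8²), take (2·7 − 5·8, 2·8 + 5·7) = (14 − 40, 16 + 35) = (-26, 51); dropping signs (only squares matter) gives (26, 51); check 26² + 51² = 676 + 2601 = 3277 ✓.
  Scale by k = 3: (3·26, 3·51) = (78, 153).
Step 4: Order so x ≤ y and verify: 78² + 153² = 6084 + 23409 = 29493 = n. ✓

n = 29493 = 78² + 153² (one valid representation with x ≤ y).


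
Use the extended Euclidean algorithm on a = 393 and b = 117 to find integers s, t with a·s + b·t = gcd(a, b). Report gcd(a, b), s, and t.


Euclidean algorithm on (393, 117) — divide until remainder is 0:
  393 = 3 · 117 + 42
  117 = 2 · 42 + 33
  42 = 1 · 33 + 9
  33 = 3 · 9 + 6
  9 = 1 · 6 + 3
  6 = 2 · 3 + 0
gcd(393, 117) = 3.
Track Bezout coefficients alongside the remainders: start with r₀ = 393 = a·1 + b·0 (s = 1, t = 0) and r₁ = 117 = a·0 + b·1 (s = 0, t = 1); each new remainder r_{k+1} = r_{k-1} − q_k·r_k inherits s_{k+1} = s_{k-1} − q_k·s_k, t_{k+1} = t_{k-1} − q_k·t_k, so r_k = a·s_k + b·t_k at every step:
  q = 3: r = 42, s = 1 − 3·0 = 1, t = 0 − 3·1 = -3  (check: 393·1 + 117·(-3) = 42)
  q = 2: r = 33, s = 0 − 2·1 = -2, t = 1 − 2·(-3) = 7  (check: 393·(-2) + 117·7 = 33)
  q = 1: r = 9, s = 1 − 1·(-2) = 3, t = -3 − 1·7 = -10  (check: 393·3 + 117·(-10) = 9)
  q = 3: r = 6, s = -2 − 3·3 = -11, t = 7 − 3·(-10) = 37  (check: 393·(-11) + 117·37 = 6)
  q = 1: r = 3, s = 3 − 1·(-11) = 14, t = -10 − 1·37 = -47  (check: 393·14 + 117·(-47) = 3)
The row with r = 3 (the gcd) gives the Bezout coefficients s = 14, t = -47.
Result: 393 · (14) + 117 · (-47) = 3.

gcd(393, 117) = 3; s = 14, t = -47 (check: 393·14 + 117·(-47) = 3).


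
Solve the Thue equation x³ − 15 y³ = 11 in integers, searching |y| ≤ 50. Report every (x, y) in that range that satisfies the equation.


The equation is x³ - 15y³ = 11. For fixed y, x³ = 15·y³ + 11, so a solution requires the RHS to be a perfect cube.
Strategy: iterate y from -50 to 50, compute RHS = 15·y³ + 11, and check whether it is a (positive or negative) perfect cube.
Check small values of y:
  y = 0: RHS = 11 is not a perfect cube.
  y = 1: RHS = 26 is not a perfect cube.
  y = -1: RHS = -4 is not a perfect cube.
  y = 2: RHS = 131 is not a perfect cube.
  y = -2: RHS = -109 is not a perfect cube.
  y = 3: RHS = 416 is not a perfect cube.
  y = -3: RHS = -394 is not a perfect cube.
Continuing the search up to |y| = 50 finds no solutions either.
No (x, y) in the scanned range satisfies the equation.

No integer solutions with |y| ≤ 50.


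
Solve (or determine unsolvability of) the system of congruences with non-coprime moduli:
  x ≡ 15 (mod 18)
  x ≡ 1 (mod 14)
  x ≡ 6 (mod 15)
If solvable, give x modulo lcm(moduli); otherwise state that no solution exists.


Moduli 18, 14, 15 are not pairwise coprime, so CRT works modulo lcm(m_i) when all pairwise compatibility conditions hold.
Pairwise compatibility: gcd(m_i, m_j) must divide a_i - a_j for every pair.
Merge one congruence at a time:
  Start: x ≡ 15 (mod 18).
  Combine with x ≡ 1 (mod 14): gcd(18, 14) = 2; 1 - 15 = -14, which IS divisible by 2, so compatible.
    Write x = 15 + 18·t and substitute into x ≡ 1 (mod 14): 18·t ≡ 1 − 15 = -14 (mod 14).
    Divide the congruence (and modulus) by g = 2: 9·t ≡ -7 (mod 7).
    Reduce coefficients mod 7: 2·t ≡ 0 (mod 7).
    The inverse of 2 mod 7 is 4 (since 2·4 = 8 = 1·7 + 1), so t ≡ 4·0 = 0 ≡ 0 (mod 7).
    Then x = 15 + 18·0 = 15, valid modulo lcm(18, 14) = 126: x ≡ 15 (mod 126).
  Combine with x ≡ 6 (mod 15): gcd(126, 15) = 3; 6 - 15 = -9, which IS divisible by 3, so compatible.
    Write x = 15 + 126·t and substitute into x ≡ 6 (mod 15): 126·t ≡ 6 − 15 = -9 (mod 15).
    Divide the congruence (and modulus) by g = 3: 42·t ≡ -3 (mod 5).
    Reduce coefficients mod 5: 2·t ≡ 2 (mod 5).
    The inverse of 2 mod 5 is 3 (since 2·3 = 6 = 1·5 + 1), so t ≡ 3·2 = 6 ≡ 1 (mod 5).
    Then x = 15 + 126·1 = 141, valid modulo lcm(126, 15) = 630: x ≡ 141 (mod 630).
Verify: 141 mod 18 = 15, 141 mod 14 = 1, 141 mod 15 = 6.

x ≡ 141 (mod 630).


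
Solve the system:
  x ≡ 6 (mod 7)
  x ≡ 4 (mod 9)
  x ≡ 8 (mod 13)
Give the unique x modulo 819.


Moduli 7, 9, 13 are pairwise coprime; by CRT there is a unique solution modulo M = 7 · 9 · 13 = 819.
Solve pairwise, accumulating the modulus:
  Start with x ≡ 6 (mod 7).
  Combine with x ≡ 4 (mod 9): since gcd(7, 9) = 1, we get a unique residue mod 63.
    Write x = 6 + 7·t and substitute into x ≡ 4 (mod 9): 7·t ≡ 4 − 6 = -2 (mod 9).
    Reduce coefficients mod 9: 7·t ≡ 7 (mod 9).
    The inverse of 7 mod 9 is 4 (since 7·4 = 28 = 3·9 + 1), so t ≡ 4·7 = 28 ≡ 1 (mod 9).
    Then x = 6 + 7·1 = 13, valid modulo lcm(7, 9) = 63: x ≡ 13 (mod 63).
  Combine with x ≡ 8 (mod 13): since gcd(63, 13) = 1, we get a unique residue mod 819.
    Write x = 13 + 63·t and substitute into x ≡ 8 (mod 13): 63·t ≡ 8 − 13 = -5 (mod 13).
    Reduce coefficients mod 13: 11·t ≡ 8 (mod 13).
    The inverse of 11 mod 13 is 6 (since 11·6 = 66 = 5·13 + 1), so t ≡ 6·8 = 48 ≡ 9 (mod 13).
    Then x = 13 + 63·9 = 580, valid modulo lcm(63, 13) = 819: x ≡ 580 (mod 819).
Verify: 580 mod 7 = 6 ✓, 580 mod 9 = 4 ✓, 580 mod 13 = 8 ✓.

x ≡ 580 (mod 819).


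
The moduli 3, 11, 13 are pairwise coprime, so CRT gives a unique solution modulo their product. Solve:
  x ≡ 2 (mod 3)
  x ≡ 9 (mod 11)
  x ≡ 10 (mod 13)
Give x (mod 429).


Moduli 3, 11, 13 are pairwise coprime; by CRT there is a unique solution modulo M = 3 · 11 · 13 = 429.
Solve pairwise, accumulating the modulus:
  Start with x ≡ 2 (mod 3).
  Combine with x ≡ 9 (mod 11): since gcd(3, 11) = 1, we get a unique residue mod 33.
    Write x = 2 + 3·t and substitute into x ≡ 9 (mod 11): 3·t ≡ 9 − 2 = 7 (mod 11).
    The inverse of 3 mod 11 is 4 (since 3·4 = 12 = 1·11 + 1), so t ≡ 4·7 = 28 ≡ 6 (mod 11).
    Then x = 2 + 3·6 = 20, valid modulo lcm(3, 11) = 33: x ≡ 20 (mod 33).
  Combine with x ≡ 10 (mod 13): since gcd(33, 13) = 1, we get a unique residue mod 429.
    Write x = 20 + 33·t and substitute into x ≡ 10 (mod 13): 33·t ≡ 10 − 20 = -10 (mod 13).
    Reduce coefficients mod 13: 7·t ≡ 3 (mod 13).
    The inverse of 7 mod 13 is 2 (since 7·2 = 14 = 1·13 + 1), so t ≡ 2·3 = 6 ≡ 6 (mod 13).
    Then x = 20 + 33·6 = 218, valid modulo lcm(33, 13) = 429: x ≡ 218 (mod 429).
Verify: 218 mod 3 = 2 ✓, 218 mod 11 = 9 ✓, 218 mod 13 = 10 ✓.

x ≡ 218 (mod 429).


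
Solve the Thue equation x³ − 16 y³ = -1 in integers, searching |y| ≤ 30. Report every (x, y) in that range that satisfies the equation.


The equation is x³ - 16y³ = -1. For fixed y, x³ = 16·y³ − 1, so a solution requires the RHS to be a perfect cube.
Strategy: iterate y from -30 to 30, compute RHS = 16·y³ − 1, and check whether it is a (positive or negative) perfect cube.
Check small values of y:
  y = 0: RHS = -1 = (-1)³ ⇒ x = -1 works.
  y = 1: RHS = 15 is not a perfect cube.
  y = -1: RHS = -17 is not a perfect cube.
  y = 2: RHS = 127 is not a perfect cube.
  y = -2: RHS = -129 is not a perfect cube.
  y = 3: RHS = 431 is not a perfect cube.
  y = -3: RHS = -433 is not a perfect cube.
Continuing the search up to |y| = 30 finds no further solutions beyond those listed.
Collected solutions: (-1, 0).

Solutions (with |y| ≤ 30): (-1, 0).


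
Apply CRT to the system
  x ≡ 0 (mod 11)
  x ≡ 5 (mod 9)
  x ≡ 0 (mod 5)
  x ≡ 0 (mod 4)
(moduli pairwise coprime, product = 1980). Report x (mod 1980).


Product of moduli M = 11 · 9 · 5 · 4 = 1980.
Merge one congruence at a time:
  Start: x ≡ 0 (mod 11).
  Combine with x ≡ 5 (mod 9); new modulus lcm = 99.
    Write x = 0 + 11·t and substitute into x ≡ 5 (mod 9): 11·t ≡ 5 − 0 = 5 (mod 9).
    Reduce coefficients mod 9: 2·t ≡ 5 (mod 9).
    The inverse of 2 mod 9 is 5 (since 2·5 = 10 = 1·9 + 1), so t ≡ 5·5 = 25 ≡ 7 (mod 9).
    Then x = 0 + 11·7 = 77, valid modulo lcm(11, 9) = 99: x ≡ 77 (mod 99).
  Combine with x ≡ 0 (mod 5); new modulus lcm = 495.
    Write x = 77 + 99·t and substitute into x ≡ 0 (mod 5): 99·t ≡ 0 − 77 = -77 (mod 5).
    Reduce coefficients mod 5: 4·t ≡ 3 (mod 5).
    The inverse of 4 mod 5 is 4 (since 4·4 = 16 = 3·5 + 1), so t ≡ 4·3 = 12 ≡ 2 (mod 5).
    Then x = 77 + 99·2 = 275, valid modulo lcm(99, 5) = 495: x ≡ 275 (mod 495).
  Combine with x ≡ 0 (mod 4); new modulus lcm = 1980.
    Write x = 275 + 495·t and substitute into x ≡ 0 (mod 4): 495·t ≡ 0 − 275 = -275 (mod 4).
    Reduce coefficients mod 4: 3·t ≡ 1 (mod 4).
    The inverse of 3 mod 4 is 3 (since 3·3 = 9 = 2·4 + 1), so t ≡ 3·1 = 3 ≡ 3 (mod 4).
    Then x = 275 + 495·3 = 1760, valid modulo lcm(495, 4) = 1980: x ≡ 1760 (mod 1980).
Verify against each original: 1760 mod 11 = 0, 1760 mod 9 = 5, 1760 mod 5 = 0, 1760 mod 4 = 0.

x ≡ 1760 (mod 1980).


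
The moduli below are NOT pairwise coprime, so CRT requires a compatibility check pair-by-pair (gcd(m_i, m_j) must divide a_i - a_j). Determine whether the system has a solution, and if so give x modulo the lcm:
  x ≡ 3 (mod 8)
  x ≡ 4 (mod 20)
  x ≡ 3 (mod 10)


Moduli 8, 20, 10 are not pairwise coprime, so CRT works modulo lcm(m_i) when all pairwise compatibility conditions hold.
Pairwise compatibility: gcd(m_i, m_j) must divide a_i - a_j for every pair.
Merge one congruence at a time:
  Start: x ≡ 3 (mod 8).
  Combine with x ≡ 4 (mod 20): gcd(8, 20) = 4, and 4 - 3 = 1 is NOT divisible by 4.
    ⇒ system is inconsistent (no integer solution).

No solution (the system is inconsistent).


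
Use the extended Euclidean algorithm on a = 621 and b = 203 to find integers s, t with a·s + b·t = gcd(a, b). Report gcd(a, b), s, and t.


Euclidean algorithm on (621, 203) — divide until remainder is 0:
  621 = 3 · 203 + 12
  203 = 16 · 12 + 11
  12 = 1 · 11 + 1
  11 = 11 · 1 + 0
gcd(621, 203) = 1.
Track Bezout coefficients alongside the remainders: start with r₀ = 621 = a·1 + b·0 (s = 1, t = 0) and r₁ = 203 = a·0 + b·1 (s = 0, t = 1); each new remainder r_{k+1} = r_{k-1} − q_k·r_k inherits s_{k+1} = s_{k-1} − q_k·s_k, t_{k+1} = t_{k-1} − q_k·t_k, so r_k = a·s_k + b·t_k at every step:
  q = 3: r = 12, s = 1 − 3·0 = 1, t = 0 − 3·1 = -3  (check: 621·1 + 203·(-3) = 12)
  q = 16: r = 11, s = 0 − 16·1 = -16, t = 1 − 16·(-3) = 49  (check: 621·(-16) + 203·49 = 11)
  q = 1: r = 1, s = 1 − 1·(-16) = 17, t = -3 − 1·49 = -52  (check: 621·17 + 203·(-52) = 1)
The row with r = 1 (the gcd) gives the Bezout coefficients s = 17, t = -52.
Result: 621 · (17) + 203 · (-52) = 1.

gcd(621, 203) = 1; s = 17, t = -52 (check: 621·17 + 203·(-52) = 1).


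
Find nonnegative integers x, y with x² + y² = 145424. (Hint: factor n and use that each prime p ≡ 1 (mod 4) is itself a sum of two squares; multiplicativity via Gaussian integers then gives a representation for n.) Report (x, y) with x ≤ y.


Step 1: Factor n = 145424 = 2^4 · 61 · 149.
Step 2: Check the mod-4 condition on each prime factor: 2 = 2 (special); 61 ≡ 1 (mod 4), exponent 1; 149 ≡ 1 (mod 4), exponent 1.
All primes ≡ 3 (mod 4) appear to even exponent (or don't appear), so by the two-squares theorem n IS expressible as a sum of two squares.
Step 3: Build a representation. Group n = k² · m with k = 4 and m = 61 · 149 = 9089 (a product of primes ≡ 1 (mod 4)); a representation of m scales to one of n via (k·x)² + (k·y)² = k²(x² + y²). Each prime p ≡ 1 (mod 4) is itself a sum of two squares; find a² by testing p − a² for a perfect square:
  61: 61 − 1² = 60, 61 − 2² = 57, 61 − 3² = 52, 61 − 4² = 45, 61 − 5² = 36 = 6² ⇒ 61 = 5² + 6².
  149: 149 − 1² = 148, 149 − 2² = 145, 149 − 3² = 140, 149 − 4² = 133, 149 − 5² = 124, 149 − 6² = 113, 149 − 7² = 100 = 10² ⇒ 149 = 7² + 10².
  Combine using the Brahmagupta–Fibonacci identity (a² + b²)(c² + d²) = (ac − bd)² + (ad + bc)² = (ac + bd)² + (ad − bc)²:
  61 · 149 = 9089: from (5² + 6²)(7² + 10²), take (5·7 − 6·10, 5·10 + 6·7) = (35 − 60, 50 + 42) = (-25, 92); dropping signs (only squares matter) gives (25, 92); check 25² + 92² = 625 + 8464 = 9089 ✓.
  Scale by k = 4: (4·25, 4·92) = (100, 368).
Step 4: Order so x ≤ y and verify: 100² + 368² = 10000 + 135424 = 145424 = n. ✓

n = 145424 = 100² + 368² (one valid representation with x ≤ y).


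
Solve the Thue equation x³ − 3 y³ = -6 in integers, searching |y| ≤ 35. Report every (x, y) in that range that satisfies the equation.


The equation is x³ - 3y³ = -6. For fixed y, x³ = 3·y³ − 6, so a solution requires the RHS to be a perfect cube.
Strategy: iterate y from -35 to 35, compute RHS = 3·y³ − 6, and check whether it is a (positive or negative) perfect cube.
Check small values of y:
  y = 0: RHS = -6 is not a perfect cube.
  y = 1: RHS = -3 is not a perfect cube.
  y = -1: RHS = -9 is not a perfect cube.
  y = 2: RHS = 18 is not a perfect cube.
  y = -2: RHS = -30 is not a perfect cube.
  y = 3: RHS = 75 is not a perfect cube.
  y = -3: RHS = -87 is not a perfect cube.
Continuing the search up to |y| = 35 finds no solutions either.
No (x, y) in the scanned range satisfies the equation.

No integer solutions with |y| ≤ 35.


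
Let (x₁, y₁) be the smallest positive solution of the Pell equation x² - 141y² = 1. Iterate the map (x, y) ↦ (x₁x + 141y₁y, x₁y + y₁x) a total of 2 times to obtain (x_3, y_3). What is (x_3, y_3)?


Step 1: Find the fundamental solution (x₁, y₁) of x² - 141y² = 1.
  Expand √141 as a continued fraction. a₀ = ⌊√141⌋ = 11; iterate m_{k+1} = d_k·a_k − m_k, d_{k+1} = (141 − m_{k+1}²)/d_k, a_{k+1} = ⌊(a₀ + m_{k+1})/d_{k+1}⌋ (starting m₀ = 0, d₀ = 1), with convergents p_k = a_k·p_{k-1} + p_{k-2}, q_k = a_k·q_{k-1} + q_{k-2} (p₋₁ = 1, q₋₁ = 0):
  k = 0: a₀ = 11; p₀/q₀ = 11/1; p₀² − 141·q₀² = 121 − 141 = -20.
  k = 1: m = 11, d = 20, a = ⌊(11 + 11)/20⌋ = 1; p/q = (1·11 + 1)/(1·1 + 0) = 12/1; p² − 141·q² = 144 − 141 = 3.
  k = 2: m = 9, d = 3, a = ⌊(11 + 9)/3⌋ = 6; p/q = (6·12 + 11)/(6·1 + 1) = 83/7; p² − 141·q² = 6889 − 6909 = -20.
  k = 3: m = 9, d = 20, a = ⌊(11 + 9)/20⌋ = 1; p/q = (1·83 + 12)/(1·7 + 1) = 95/8; p² − 141·q² = 9025 − 9024 = 1.
  The first convergent with p² − 141·q² = 1 gives the fundamental solution (x₁, y₁) = (95, 8).
Step 2: Apply the recurrence (x_{n+1}, y_{n+1}) = (x₁x_n + 141y₁y_n, x₁y_n + y₁x_n) repeatedly.
  From (x_1, y_1) = (95, 8): x_2 = 95·95 + 141·8·8 = 18049; y_2 = 95·8 + 8·95 = 1520.
  From (x_2, y_2) = (18049, 1520): x_3 = 95·18049 + 141·8·1520 = 3429215; y_3 = 95·1520 + 8·18049 = 288792.
Step 3: Verify x_3² - 141·y_3² = 11759515516225 - 11759515516224 = 1 (should be 1). ✓

(x_1, y_1) = (95, 8); (x_3, y_3) = (3429215, 288792).


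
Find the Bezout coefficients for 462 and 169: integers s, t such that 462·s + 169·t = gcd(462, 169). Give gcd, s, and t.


Euclidean algorithm on (462, 169) — divide until remainder is 0:
  462 = 2 · 169 + 124
  169 = 1 · 124 + 45
  124 = 2 · 45 + 34
  45 = 1 · 34 + 11
  34 = 3 · 11 + 1
  11 = 11 · 1 + 0
gcd(462, 169) = 1.
Track Bezout coefficients alongside the remainders: start with r₀ = 462 = a·1 + b·0 (s = 1, t = 0) and r₁ = 169 = a·0 + b·1 (s = 0, t = 1); each new remainder r_{k+1} = r_{k-1} − q_k·r_k inherits s_{k+1} = s_{k-1} − q_k·s_k, t_{k+1} = t_{k-1} − q_k·t_k, so r_k = a·s_k + b·t_k at every step:
  q = 2: r = 124, s = 1 − 2·0 = 1, t = 0 − 2·1 = -2  (check: 462·1 + 169·(-2) = 124)
  q = 1: r = 45, s = 0 − 1·1 = -1, t = 1 − 1·(-2) = 3  (check: 462·(-1) + 169·3 = 45)
  q = 2: r = 34, s = 1 − 2·(-1) = 3, t = -2 − 2·3 = -8  (check: 462·3 + 169·(-8) = 34)
  q = 1: r = 11, s = -1 − 1·3 = -4, t = 3 − 1·(-8) = 11  (check: 462·(-4) + 169·11 = 11)
  q = 3: r = 1, s = 3 − 3·(-4) = 15, t = -8 − 3·11 = -41  (check: 462·15 + 169·(-41) = 1)
The row with r = 1 (the gcd) gives the Bezout coefficients s = 15, t = -41.
Result: 462 · (15) + 169 · (-41) = 1.

gcd(462, 169) = 1; s = 15, t = -41 (check: 462·15 + 169·(-41) = 1).


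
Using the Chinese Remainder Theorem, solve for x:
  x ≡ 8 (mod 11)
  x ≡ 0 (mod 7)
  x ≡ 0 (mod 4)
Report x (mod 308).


Moduli 11, 7, 4 are pairwise coprime; by CRT there is a unique solution modulo M = 11 · 7 · 4 = 308.
Solve pairwise, accumulating the modulus:
  Start with x ≡ 8 (mod 11).
  Combine with x ≡ 0 (mod 7): since gcd(11, 7) = 1, we get a unique residue mod 77.
    Write x = 8 + 11·t and substitute into x ≡ 0 (mod 7): 11·t ≡ 0 − 8 = -8 (mod 7).
    Reduce coefficients mod 7: 4·t ≡ 6 (mod 7).
    The inverse of 4 mod 7 is 2 (since 4·2 = 8 = 1·7 + 1), so t ≡ 2·6 = 12 ≡ 5 (mod 7).
    Then x = 8 + 11·5 = 63, valid modulo lcm(11, 7) = 77: x ≡ 63 (mod 77).
  Combine with x ≡ 0 (mod 4): since gcd(77, 4) = 1, we get a unique residue mod 308.
    Write x = 63 + 77·t and substitute into x ≡ 0 (mod 4): 77·t ≡ 0 − 63 = -63 (mod 4).
    Reduce coefficients mod 4: 1·t ≡ 1 (mod 4).
    So t ≡ 1 (mod 4).
    Then x = 63 + 77·1 = 140, valid modulo lcm(77, 4) = 308: x ≡ 140 (mod 308).
Verify: 140 mod 11 = 8 ✓, 140 mod 7 = 0 ✓, 140 mod 4 = 0 ✓.

x ≡ 140 (mod 308).


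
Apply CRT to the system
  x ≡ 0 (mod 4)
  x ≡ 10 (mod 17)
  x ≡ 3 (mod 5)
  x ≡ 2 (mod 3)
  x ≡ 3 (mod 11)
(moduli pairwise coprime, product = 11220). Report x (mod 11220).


Product of moduli M = 4 · 17 · 5 · 3 · 11 = 11220.
Merge one congruence at a time:
  Start: x ≡ 0 (mod 4).
  Combine with x ≡ 10 (mod 17); new modulus lcm = 68.
    Write x = 0 + 4·t and substitute into x ≡ 10 (mod 17): 4·t ≡ 10 − 0 = 10 (mod 17).
    The inverse of 4 mod 17 is 13 (since 4·13 = 52 = 3·17 + 1), so t ≡ 13·10 = 130 ≡ 11 (mod 17).
    Then x = 0 + 4·11 = 44, valid modulo lcm(4, 17) = 68: x ≡ 44 (mod 68).
  Combine with x ≡ 3 (mod 5); new modulus lcm = 340.
    Write x = 44 + 68·t and substitute into x ≡ 3 (mod 5): 68·t ≡ 3 − 44 = -41 (mod 5).
    Reduce coefficients mod 5: 3·t ≡ 4 (mod 5).
    The inverse of 3 mod 5 is 2 (since 3·2 = 6 = 1·5 + 1), so t ≡ 2·4 = 8 ≡ 3 (mod 5).
    Then x = 44 + 68·3 = 248, valid modulo lcm(68, 5) = 340: x ≡ 248 (mod 340).
  Combine with x ≡ 2 (mod 3); new modulus lcm = 1020.
    Write x = 248 + 340·t and substitute into x ≡ 2 (mod 3): 340·t ≡ 2 − 248 = -246 (mod 3).
    Reduce coefficients mod 3: 1·t ≡ 0 (mod 3).
    So t ≡ 0 (mod 3).
    Then x = 248 + 340·0 = 248, valid modulo lcm(340, 3) = 1020: x ≡ 248 (mod 1020).
  Combine with x ≡ 3 (mod 11); new modulus lcm = 11220.
    Write x = 248 + 1020·t and substitute into x ≡ 3 (mod 11): 1020·t ≡ 3 − 248 = -245 (mod 11).
    Reduce coefficients mod 11: 8·t ≡ 8 (mod 11).
    The inverse of 8 mod 11 is 7 (since 8·7 = 56 = 5·11 + 1), so t ≡ 7·8 = 56 ≡ 1 (mod 11).
    Then x = 248 + 1020·1 = 1268, valid modulo lcm(1020, 11) = 11220: x ≡ 1268 (mod 11220).
Verify against each original: 1268 mod 4 = 0, 1268 mod 17 = 10, 1268 mod 5 = 3, 1268 mod 3 = 2, 1268 mod 11 = 3.

x ≡ 1268 (mod 11220).


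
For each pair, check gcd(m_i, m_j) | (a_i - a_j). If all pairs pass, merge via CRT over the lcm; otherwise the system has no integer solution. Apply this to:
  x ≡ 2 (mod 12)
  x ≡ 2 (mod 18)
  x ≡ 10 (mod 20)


Moduli 12, 18, 20 are not pairwise coprime, so CRT works modulo lcm(m_i) when all pairwise compatibility conditions hold.
Pairwise compatibility: gcd(m_i, m_j) must divide a_i - a_j for every pair.
Merge one congruence at a time:
  Start: x ≡ 2 (mod 12).
  Combine with x ≡ 2 (mod 18): gcd(12, 18) = 6; 2 - 2 = 0, which IS divisible by 6, so compatible.
    Write x = 2 + 12·t and substitute into x ≡ 2 (mod 18): 12·t ≡ 2 − 2 = 0 (mod 18).
    Divide the congruence (and modulus) by g = 6: 2·t ≡ 0 (mod 3).
    The inverse of 2 mod 3 is 2 (since 2·2 = 4 = 1·3 + 1), so t ≡ 2·0 = 0 ≡ 0 (mod 3).
    Then x = 2 + 12·0 = 2, valid modulo lcm(12, 18) = 36: x ≡ 2 (mod 36).
  Combine with x ≡ 10 (mod 20): gcd(36, 20) = 4; 10 - 2 = 8, which IS divisible by 4, so compatible.
    Write x = 2 + 36·t and substitute into x ≡ 10 (mod 20): 36·t ≡ 10 − 2 = 8 (mod 20).
    Divide the congruence (and modulus) by g = 4: 9·t ≡ 2 (mod 5).
    Reduce coefficients mod 5: 4·t ≡ 2 (mod 5).
    The inverse of 4 mod 5 is 4 (since 4·4 = 16 = 3·5 + 1), so t ≡ 4·2 = 8 ≡ 3 (mod 5).
    Then x = 2 + 36·3 = 110, valid modulo lcm(36, 20) = 180: x ≡ 110 (mod 180).
Verify: 110 mod 12 = 2, 110 mod 18 = 2, 110 mod 20 = 10.

x ≡ 110 (mod 180).


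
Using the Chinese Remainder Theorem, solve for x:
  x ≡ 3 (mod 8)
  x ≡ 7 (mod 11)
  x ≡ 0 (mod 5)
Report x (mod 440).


Moduli 8, 11, 5 are pairwise coprime; by CRT there is a unique solution modulo M = 8 · 11 · 5 = 440.
Solve pairwise, accumulating the modulus:
  Start with x ≡ 3 (mod 8).
  Combine with x ≡ 7 (mod 11): since gcd(8, 11) = 1, we get a unique residue mod 88.
    Write x = 3 + 8·t and substitute into x ≡ 7 (mod 11): 8·t ≡ 7 − 3 = 4 (mod 11).
    The inverse of 8 mod 11 is 7 (since 8·7 = 56 = 5·11 + 1), so t ≡ 7·4 = 28 ≡ 6 (mod 11).
    Then x = 3 + 8·6 = 51, valid modulo lcm(8, 11) = 88: x ≡ 51 (mod 88).
  Combine with x ≡ 0 (mod 5): since gcd(88, 5) = 1, we get a unique residue mod 440.
    Write x = 51 + 88·t and substitute into x ≡ 0 (mod 5): 88·t ≡ 0 − 51 = -51 (mod 5).
    Reduce coefficients mod 5: 3·t ≡ 4 (mod 5).
    The inverse of 3 mod 5 is 2 (since 3·2 = 6 = 1·5 + 1), so t ≡ 2·4 = 8 ≡ 3 (mod 5).
    Then x = 51 + 88·3 = 315, valid modulo lcm(88, 5) = 440: x ≡ 315 (mod 440).
Verify: 315 mod 8 = 3 ✓, 315 mod 11 = 7 ✓, 315 mod 5 = 0 ✓.

x ≡ 315 (mod 440).


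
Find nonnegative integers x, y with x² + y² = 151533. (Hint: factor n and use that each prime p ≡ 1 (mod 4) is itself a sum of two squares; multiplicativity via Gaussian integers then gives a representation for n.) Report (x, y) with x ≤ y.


Step 1: Factor n = 151533 = 3^2 · 113 · 149.
Step 2: Check the mod-4 condition on each prime factor: 3 ≡ 3 (mod 4), exponent 2 (must be even); 113 ≡ 1 (mod 4), exponent 1; 149 ≡ 1 (mod 4), exponent 1.
All primes ≡ 3 (mod 4) appear to even exponent (or don't appear), so by the two-squares theorem n IS expressible as a sum of two squares.
Step 3: Build a representation. Group n = k² · m with k = 3 and m = 113 · 149 = 16837 (a product of primes ≡ 1 (mod 4)); a representation of m scales to one of n via (k·x)² + (k·y)² = k²(x² + y²). Each prime p ≡ 1 (mod 4) is itself a sum of two squares; find a² by testing p − a² for a perfect square:
  113: 113 − 1² = 112, 113 − 2² = 109, 113 − 3² = 104, 113 − 4² = 97, 113 − 5² = 88, 113 − 6² = 77, 113 − 7² = 64 = 8² ⇒ 113 = 7² + 8².
  149: 149 − 1² = 148, 149 − 2² = 145, 149 − 3² = 140, 149 − 4² = 133, 149 − 5² = 124, 149 − 6² = 113, 149 − 7² = 100 = 10² ⇒ 149 = 7² + 10².
  Combine using the Brahmagupta–Fibonacci identity (a² + b²)(c² + d²) = (ac − bd)² + (ad + bc)² = (ac + bd)² + (ad − bc)²:
  113 · 149 = 16837: from (7² + 8²)(7² + 10²), take (7·7 − 8·10, 7·10 + 8·7) = (49 − 80, 70 + 56) = (-31, 126); dropping signs (only squares matter) gives (31, 126); check 31² + 126² = 961 + 15876 = 16837 ✓.
  Scale by k = 3: (3·31, 3·126) = (93, 378).
Step 4: Order so x ≤ y and verify: 93² + 378² = 8649 + 142884 = 151533 = n. ✓

n = 151533 = 93² + 378² (one valid representation with x ≤ y).
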